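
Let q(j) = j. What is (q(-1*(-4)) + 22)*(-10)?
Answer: -260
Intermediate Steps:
(q(-1*(-4)) + 22)*(-10) = (-1*(-4) + 22)*(-10) = (4 + 22)*(-10) = 26*(-10) = -260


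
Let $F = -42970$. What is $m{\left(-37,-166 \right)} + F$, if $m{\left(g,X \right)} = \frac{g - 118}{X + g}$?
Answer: $- \frac{8722755}{203} \approx -42969.0$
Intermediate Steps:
$m{\left(g,X \right)} = \frac{-118 + g}{X + g}$
$m{\left(-37,-166 \right)} + F = \frac{-118 - 37}{-166 - 37} - 42970 = \frac{1}{-203} \left(-155\right) - 42970 = \left(- \frac{1}{203}\right) \left(-155\right) - 42970 = \frac{155}{203} - 42970 = - \frac{8722755}{203}$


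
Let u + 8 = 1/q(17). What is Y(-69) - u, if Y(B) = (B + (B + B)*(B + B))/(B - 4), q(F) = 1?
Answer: -18464/73 ≈ -252.93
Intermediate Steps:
Y(B) = (B + 4*B²)/(-4 + B) (Y(B) = (B + (2*B)*(2*B))/(-4 + B) = (B + 4*B²)/(-4 + B))
u = -7 (u = -8 + 1/1 = -8 + 1 = -7)
Y(-69) - u = -69*(1 + 4*(-69))/(-4 - 69) - 1*(-7) = -69*(1 - 276)/(-73) + 7 = -69*(-1/73)*(-275) + 7 = -18975/73 + 7 = -18464/73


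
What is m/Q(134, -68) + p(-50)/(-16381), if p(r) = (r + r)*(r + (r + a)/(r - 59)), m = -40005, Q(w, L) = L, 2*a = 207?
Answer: 71392663845/121415972 ≈ 588.00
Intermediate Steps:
a = 207/2 (a = (½)*207 = 207/2 ≈ 103.50)
p(r) = 2*r*(r + (207/2 + r)/(-59 + r)) (p(r) = (r + r)*(r + (r + 207/2)/(r - 59)) = (2*r)*(r + (207/2 + r)/(-59 + r)) = 2*r*(r + (207/2 + r)/(-59 + r)))
m/Q(134, -68) + p(-50)/(-16381) = -40005/(-68) - 50*(207 - 116*(-50) + 2*(-50)²)/(-59 - 50)/(-16381) = -40005*(-1/68) - 50*(207 + 5800 + 2*2500)/(-109)*(-1/16381) = 40005/68 - 50*(-1/109)*(207 + 5800 + 5000)*(-1/16381) = 40005/68 - 50*(-1/109)*11007*(-1/16381) = 40005/68 + (550350/109)*(-1/16381) = 40005/68 - 550350/1785529 = 71392663845/121415972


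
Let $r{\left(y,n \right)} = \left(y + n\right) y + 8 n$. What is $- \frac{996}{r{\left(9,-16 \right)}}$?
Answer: $\frac{996}{191} \approx 5.2147$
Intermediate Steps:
$r{\left(y,n \right)} = 8 n + y \left(n + y\right)$ ($r{\left(y,n \right)} = \left(n + y\right) y + 8 n = y \left(n + y\right) + 8 n = 8 n + y \left(n + y\right)$)
$- \frac{996}{r{\left(9,-16 \right)}} = - \frac{996}{9^{2} + 8 \left(-16\right) - 144} = - \frac{996}{81 - 128 - 144} = - \frac{996}{-191} = \left(-996\right) \left(- \frac{1}{191}\right) = \frac{996}{191}$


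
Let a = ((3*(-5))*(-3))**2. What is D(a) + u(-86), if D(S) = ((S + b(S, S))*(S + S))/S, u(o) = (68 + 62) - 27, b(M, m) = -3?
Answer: 4147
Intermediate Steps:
a = 2025 (a = (-15*(-3))**2 = 45**2 = 2025)
u(o) = 103 (u(o) = 130 - 27 = 103)
D(S) = -6 + 2*S (D(S) = ((S - 3)*(S + S))/S = ((-3 + S)*(2*S))/S = (2*S*(-3 + S))/S = -6 + 2*S)
D(a) + u(-86) = (-6 + 2*2025) + 103 = (-6 + 4050) + 103 = 4044 + 103 = 4147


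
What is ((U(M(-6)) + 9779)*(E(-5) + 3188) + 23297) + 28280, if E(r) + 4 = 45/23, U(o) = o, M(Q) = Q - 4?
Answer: 717029284/23 ≈ 3.1175e+7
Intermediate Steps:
M(Q) = -4 + Q
E(r) = -47/23 (E(r) = -4 + 45/23 = -47/23)
((U(M(-6)) + 9779)*(E(-5) + 3188) + 23297) + 28280 = (((-4 - 6) + 9779)*(-47/23 + 3188) + 23297) + 28280 = ((-10 + 9779)*(73277/23) + 23297) + 28280 = (9769*(73277/23) + 23297) + 28280 = (715843013/23 + 23297) + 28280 = 716378844/23 + 28280 = 717029284/23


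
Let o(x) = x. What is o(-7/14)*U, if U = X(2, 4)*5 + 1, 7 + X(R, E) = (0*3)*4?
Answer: 17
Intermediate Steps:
X(R, E) = -7 (X(R, E) = -7 + (0*3)*4 = -7 + 0*4 = -7 + 0 = -7)
U = -34 (U = -7*5 + 1 = -35 + 1 = -34)
o(-7/14)*U = -7/14*(-34) = -7*1/14*(-34) = -½*(-34) = 17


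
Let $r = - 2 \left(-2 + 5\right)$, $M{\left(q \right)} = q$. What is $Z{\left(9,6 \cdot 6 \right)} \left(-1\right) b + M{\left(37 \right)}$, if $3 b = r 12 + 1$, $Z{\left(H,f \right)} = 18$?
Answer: $463$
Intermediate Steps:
$r = -6$ ($r = \left(-2\right) 3 = -6$)
$b = - \frac{71}{3}$ ($b = \frac{\left(-6\right) 12 + 1}{3} = \frac{-72 + 1}{3} = \frac{1}{3} \left(-71\right) = - \frac{71}{3} \approx -23.667$)
$Z{\left(9,6 \cdot 6 \right)} \left(-1\right) b + M{\left(37 \right)} = 18 \left(-1\right) \left(- \frac{71}{3}\right) + 37 = \left(-18\right) \left(- \frac{71}{3}\right) + 37 = 426 + 37 = 463$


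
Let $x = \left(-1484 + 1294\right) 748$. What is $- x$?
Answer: $142120$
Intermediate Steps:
$x = -142120$ ($x = \left(-190\right) 748 = -142120$)
$- x = \left(-1\right) \left(-142120\right) = 142120$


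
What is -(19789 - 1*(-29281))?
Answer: -49070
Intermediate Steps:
-(19789 - 1*(-29281)) = -(19789 + 29281) = -1*49070 = -49070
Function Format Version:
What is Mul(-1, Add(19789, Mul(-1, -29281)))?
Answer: -49070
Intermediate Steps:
Mul(-1, Add(19789, Mul(-1, -29281))) = Mul(-1, Add(19789, 29281)) = Mul(-1, 49070) = -49070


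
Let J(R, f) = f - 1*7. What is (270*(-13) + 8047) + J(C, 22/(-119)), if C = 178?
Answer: 539048/119 ≈ 4529.8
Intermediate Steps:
J(R, f) = -7 + f (J(R, f) = f - 7 = -7 + f)
(270*(-13) + 8047) + J(C, 22/(-119)) = (270*(-13) + 8047) + (-7 + 22/(-119)) = (-3510 + 8047) + (-7 + 22*(-1/119)) = 4537 + (-7 - 22/119) = 4537 - 855/119 = 539048/119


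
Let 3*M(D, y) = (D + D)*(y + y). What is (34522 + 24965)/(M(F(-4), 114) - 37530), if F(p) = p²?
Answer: -59487/35098 ≈ -1.6949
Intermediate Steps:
M(D, y) = 4*D*y/3 (M(D, y) = ((D + D)*(y + y))/3 = ((2*D)*(2*y))/3 = (4*D*y)/3 = 4*D*y/3)
(34522 + 24965)/(M(F(-4), 114) - 37530) = (34522 + 24965)/((4/3)*(-4)²*114 - 37530) = 59487/((4/3)*16*114 - 37530) = 59487/(2432 - 37530) = 59487/(-35098) = 59487*(-1/35098) = -59487/35098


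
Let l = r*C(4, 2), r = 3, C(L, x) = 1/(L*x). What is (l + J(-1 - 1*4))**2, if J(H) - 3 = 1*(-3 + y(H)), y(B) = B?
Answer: 1369/64 ≈ 21.391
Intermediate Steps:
C(L, x) = 1/(L*x)
J(H) = H (J(H) = 3 + 1*(-3 + H) = 3 + (-3 + H) = H)
l = 3/8 (l = 3*(1/(4*2)) = 3*((1/4)*(1/2)) = 3*(1/8) = 3/8 ≈ 0.37500)
(l + J(-1 - 1*4))**2 = (3/8 + (-1 - 1*4))**2 = (3/8 + (-1 - 4))**2 = (3/8 - 5)**2 = (-37/8)**2 = 1369/64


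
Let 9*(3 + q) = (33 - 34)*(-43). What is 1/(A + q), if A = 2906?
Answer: 9/26170 ≈ 0.00034391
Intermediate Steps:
q = 16/9 (q = -3 + ((33 - 34)*(-43))/9 = -3 + (-1*(-43))/9 = -3 + (⅑)*43 = -3 + 43/9 = 16/9 ≈ 1.7778)
1/(A + q) = 1/(2906 + 16/9) = 1/(26170/9) = 9/26170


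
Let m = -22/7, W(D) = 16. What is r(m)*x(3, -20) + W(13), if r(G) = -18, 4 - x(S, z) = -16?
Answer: -344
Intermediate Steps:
x(S, z) = 20 (x(S, z) = 4 - 1*(-16) = 4 + 16 = 20)
m = -22/7 (m = -22*1/7 = -22/7 ≈ -3.1429)
r(m)*x(3, -20) + W(13) = -18*20 + 16 = -360 + 16 = -344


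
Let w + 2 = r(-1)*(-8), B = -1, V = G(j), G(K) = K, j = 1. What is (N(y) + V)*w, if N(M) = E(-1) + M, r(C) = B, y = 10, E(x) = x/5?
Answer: 324/5 ≈ 64.800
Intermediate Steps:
V = 1
E(x) = x/5 (E(x) = x*(⅕) = x/5)
r(C) = -1
N(M) = -⅕ + M (N(M) = (⅕)*(-1) + M = -⅕ + M)
w = 6 (w = -2 - 1*(-8) = -2 + 8 = 6)
(N(y) + V)*w = ((-⅕ + 10) + 1)*6 = (49/5 + 1)*6 = (54/5)*6 = 324/5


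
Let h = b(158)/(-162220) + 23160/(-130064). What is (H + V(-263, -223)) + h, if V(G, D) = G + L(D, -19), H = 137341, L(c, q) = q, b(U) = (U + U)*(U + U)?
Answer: 90368395006773/659343190 ≈ 1.3706e+5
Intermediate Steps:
b(U) = 4*U² (b(U) = (2*U)*(2*U) = 4*U²)
V(G, D) = -19 + G (V(G, D) = G - 19 = -19 + G)
h = -523271437/659343190 (h = (4*158²)/(-162220) + 23160/(-130064) = (4*24964)*(-1/162220) + 23160*(-1/130064) = 99856*(-1/162220) - 2895/16258 = -24964/40555 - 2895/16258 = -523271437/659343190 ≈ -0.79362)
(H + V(-263, -223)) + h = (137341 + (-19 - 263)) - 523271437/659343190 = (137341 - 282) - 523271437/659343190 = 137059 - 523271437/659343190 = 90368395006773/659343190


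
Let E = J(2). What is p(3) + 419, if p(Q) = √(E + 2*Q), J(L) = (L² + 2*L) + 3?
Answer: 419 + √17 ≈ 423.12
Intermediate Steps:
J(L) = 3 + L² + 2*L
E = 11 (E = 3 + 2² + 2*2 = 3 + 4 + 4 = 11)
p(Q) = √(11 + 2*Q)
p(3) + 419 = √(11 + 2*3) + 419 = √(11 + 6) + 419 = √17 + 419 = 419 + √17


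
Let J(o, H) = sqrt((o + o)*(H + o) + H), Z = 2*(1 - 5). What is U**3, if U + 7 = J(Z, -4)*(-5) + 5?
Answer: -28208 - 47120*sqrt(47) ≈ -3.5125e+5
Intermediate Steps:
Z = -8 (Z = 2*(-4) = -8)
J(o, H) = sqrt(H + 2*o*(H + o)) (J(o, H) = sqrt((2*o)*(H + o) + H) = sqrt(2*o*(H + o) + H) = sqrt(H + 2*o*(H + o)))
U = -2 - 10*sqrt(47) (U = -7 + (sqrt(-4 + 2*(-8)**2 + 2*(-4)*(-8))*(-5) + 5) = -7 + (sqrt(-4 + 2*64 + 64)*(-5) + 5) = -7 + (sqrt(-4 + 128 + 64)*(-5) + 5) = -7 + (sqrt(188)*(-5) + 5) = -7 + ((2*sqrt(47))*(-5) + 5) = -7 + (-10*sqrt(47) + 5) = -7 + (5 - 10*sqrt(47)) = -2 - 10*sqrt(47) ≈ -70.557)
U**3 = (-2 - 10*sqrt(47))**3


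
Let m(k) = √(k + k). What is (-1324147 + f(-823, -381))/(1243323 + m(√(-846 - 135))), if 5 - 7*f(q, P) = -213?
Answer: -9268811/(7*(1243323 + √6*109^(¼)*√I)) ≈ -1.065 + 4.7937e-6*I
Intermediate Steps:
f(q, P) = 218/7 (f(q, P) = 5/7 - ⅐*(-213) = 5/7 + 213/7 = 218/7)
m(k) = √2*√k (m(k) = √(2*k) = √2*√k)
(-1324147 + f(-823, -381))/(1243323 + m(√(-846 - 135))) = (-1324147 + 218/7)/(1243323 + √2*√(√(-846 - 135))) = -9268811/(7*(1243323 + √2*√(√(-981)))) = -9268811/(7*(1243323 + √2*√(3*I*√109))) = -9268811/(7*(1243323 + √2*(√3*109^(¼)*√I))) = -9268811/(7*(1243323 + √6*109^(¼)*√I))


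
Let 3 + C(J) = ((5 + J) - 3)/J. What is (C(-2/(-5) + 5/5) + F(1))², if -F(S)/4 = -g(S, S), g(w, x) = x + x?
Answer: 2704/49 ≈ 55.184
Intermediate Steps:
g(w, x) = 2*x
F(S) = 8*S (F(S) = -(-4)*2*S = -(-8)*S = 8*S)
C(J) = -3 + (2 + J)/J (C(J) = -3 + ((5 + J) - 3)/J = -3 + (2 + J)/J)
(C(-2/(-5) + 5/5) + F(1))² = ((-2 + 2/(-2/(-5) + 5/5)) + 8*1)² = ((-2 + 2/(-2*(-⅕) + 5*(⅕))) + 8)² = ((-2 + 2/(⅖ + 1)) + 8)² = ((-2 + 2/(7/5)) + 8)² = ((-2 + 2*(5/7)) + 8)² = ((-2 + 10/7) + 8)² = (-4/7 + 8)² = (52/7)² = 2704/49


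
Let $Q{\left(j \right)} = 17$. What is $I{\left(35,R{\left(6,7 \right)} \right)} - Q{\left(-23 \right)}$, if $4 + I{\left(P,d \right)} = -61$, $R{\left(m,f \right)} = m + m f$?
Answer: $-82$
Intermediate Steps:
$R{\left(m,f \right)} = m + f m$
$I{\left(P,d \right)} = -65$ ($I{\left(P,d \right)} = -4 - 61 = -65$)
$I{\left(35,R{\left(6,7 \right)} \right)} - Q{\left(-23 \right)} = -65 - 17 = -82$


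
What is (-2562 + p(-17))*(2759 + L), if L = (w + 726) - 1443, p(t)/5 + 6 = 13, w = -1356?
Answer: -1733522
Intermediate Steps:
p(t) = 35 (p(t) = -30 + 5*13 = -30 + 65 = 35)
L = -2073 (L = (-1356 + 726) - 1443 = -630 - 1443 = -2073)
(-2562 + p(-17))*(2759 + L) = (-2562 + 35)*(2759 - 2073) = -2527*686 = -1733522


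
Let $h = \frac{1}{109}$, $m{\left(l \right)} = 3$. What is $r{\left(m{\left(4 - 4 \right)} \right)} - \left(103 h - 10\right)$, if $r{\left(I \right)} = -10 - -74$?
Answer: $\frac{7963}{109} \approx 73.055$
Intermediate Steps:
$h = \frac{1}{109} \approx 0.0091743$
$r{\left(I \right)} = 64$ ($r{\left(I \right)} = -10 + 74 = 64$)
$r{\left(m{\left(4 - 4 \right)} \right)} - \left(103 h - 10\right) = 64 - \left(103 \cdot \frac{1}{109} - 10\right) = 64 - \left(\frac{103}{109} - 10\right) = 64 - - \frac{987}{109} = 64 + \frac{987}{109} = \frac{7963}{109}$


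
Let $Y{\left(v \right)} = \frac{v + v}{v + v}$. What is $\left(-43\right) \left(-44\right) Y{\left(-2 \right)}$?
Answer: $1892$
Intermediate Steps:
$Y{\left(v \right)} = 1$ ($Y{\left(v \right)} = \frac{2 v}{2 v} = 2 v \frac{1}{2 v} = 1$)
$\left(-43\right) \left(-44\right) Y{\left(-2 \right)} = \left(-43\right) \left(-44\right) 1 = 1892 \cdot 1 = 1892$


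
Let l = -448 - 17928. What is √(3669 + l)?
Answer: I*√14707 ≈ 121.27*I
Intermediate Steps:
l = -18376
√(3669 + l) = √(3669 - 18376) = √(-14707) = I*√14707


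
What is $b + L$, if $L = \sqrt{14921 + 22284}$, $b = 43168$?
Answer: $43168 + \sqrt{37205} \approx 43361.0$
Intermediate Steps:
$L = \sqrt{37205} \approx 192.89$
$b + L = 43168 + \sqrt{37205}$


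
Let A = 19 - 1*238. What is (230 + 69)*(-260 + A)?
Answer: -143221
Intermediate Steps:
A = -219 (A = 19 - 238 = -219)
(230 + 69)*(-260 + A) = (230 + 69)*(-260 - 219) = 299*(-479) = -143221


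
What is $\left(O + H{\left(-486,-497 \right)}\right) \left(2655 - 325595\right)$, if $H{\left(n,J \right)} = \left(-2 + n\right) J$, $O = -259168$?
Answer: $5371138080$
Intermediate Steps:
$H{\left(n,J \right)} = J \left(-2 + n\right)$
$\left(O + H{\left(-486,-497 \right)}\right) \left(2655 - 325595\right) = \left(-259168 - 497 \left(-2 - 486\right)\right) \left(2655 - 325595\right) = \left(-259168 - -242536\right) \left(-322940\right) = \left(-259168 + 242536\right) \left(-322940\right) = \left(-16632\right) \left(-322940\right) = 5371138080$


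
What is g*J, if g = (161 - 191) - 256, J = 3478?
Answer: -994708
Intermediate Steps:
g = -286 (g = -30 - 256 = -286)
g*J = -286*3478 = -994708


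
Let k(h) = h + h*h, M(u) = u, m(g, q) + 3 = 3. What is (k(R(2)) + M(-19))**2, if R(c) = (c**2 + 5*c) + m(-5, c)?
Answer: 36481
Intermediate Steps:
m(g, q) = 0 (m(g, q) = -3 + 3 = 0)
R(c) = c**2 + 5*c (R(c) = (c**2 + 5*c) + 0 = c**2 + 5*c)
k(h) = h + h**2
(k(R(2)) + M(-19))**2 = ((2*(5 + 2))*(1 + 2*(5 + 2)) - 19)**2 = ((2*7)*(1 + 2*7) - 19)**2 = (14*(1 + 14) - 19)**2 = (14*15 - 19)**2 = (210 - 19)**2 = 191**2 = 36481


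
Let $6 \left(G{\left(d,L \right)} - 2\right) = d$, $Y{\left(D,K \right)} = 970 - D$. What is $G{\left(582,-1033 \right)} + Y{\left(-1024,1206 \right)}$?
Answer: $2093$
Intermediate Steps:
$G{\left(d,L \right)} = 2 + \frac{d}{6}$
$G{\left(582,-1033 \right)} + Y{\left(-1024,1206 \right)} = \left(2 + \frac{1}{6} \cdot 582\right) + \left(970 - -1024\right) = \left(2 + 97\right) + \left(970 + 1024\right) = 99 + 1994 = 2093$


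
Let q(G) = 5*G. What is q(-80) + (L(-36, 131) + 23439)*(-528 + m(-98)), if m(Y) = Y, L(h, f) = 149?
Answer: -14766488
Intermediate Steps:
q(-80) + (L(-36, 131) + 23439)*(-528 + m(-98)) = 5*(-80) + (149 + 23439)*(-528 - 98) = -400 + 23588*(-626) = -400 - 14766088 = -14766488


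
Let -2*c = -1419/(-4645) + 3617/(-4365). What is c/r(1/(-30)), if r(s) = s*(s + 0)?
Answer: 21214060/90113 ≈ 235.42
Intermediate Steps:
c = 1060703/4055085 (c = -(-1419/(-4645) + 3617/(-4365))/2 = -(-1419*(-1/4645) + 3617*(-1/4365))/2 = -(1419/4645 - 3617/4365)/2 = -½*(-2121406/4055085) = 1060703/4055085 ≈ 0.26157)
r(s) = s² (r(s) = s*s = s²)
c/r(1/(-30)) = 1060703/(4055085*((1/(-30))²)) = 1060703/(4055085*((-1/30)²)) = 1060703/(4055085*(1/900)) = (1060703/4055085)*900 = 21214060/90113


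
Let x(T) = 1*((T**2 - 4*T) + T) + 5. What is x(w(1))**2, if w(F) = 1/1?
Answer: 9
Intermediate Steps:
w(F) = 1
x(T) = 5 + T**2 - 3*T (x(T) = 1*(T**2 - 3*T) + 5 = (T**2 - 3*T) + 5 = 5 + T**2 - 3*T)
x(w(1))**2 = (5 + 1**2 - 3*1)**2 = (5 + 1 - 3)**2 = 3**2 = 9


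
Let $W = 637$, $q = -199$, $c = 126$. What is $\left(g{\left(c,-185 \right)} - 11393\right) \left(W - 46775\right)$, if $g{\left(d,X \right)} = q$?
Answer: $534831696$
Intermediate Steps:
$g{\left(d,X \right)} = -199$
$\left(g{\left(c,-185 \right)} - 11393\right) \left(W - 46775\right) = \left(-199 - 11393\right) \left(637 - 46775\right) = \left(-11592\right) \left(-46138\right) = 534831696$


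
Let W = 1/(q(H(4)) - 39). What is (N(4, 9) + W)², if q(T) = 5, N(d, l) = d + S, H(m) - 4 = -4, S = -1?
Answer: 10201/1156 ≈ 8.8244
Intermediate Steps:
H(m) = 0 (H(m) = 4 - 4 = 0)
N(d, l) = -1 + d (N(d, l) = d - 1 = -1 + d)
W = -1/34 (W = 1/(5 - 39) = 1/(-34) = -1/34 ≈ -0.029412)
(N(4, 9) + W)² = ((-1 + 4) - 1/34)² = (3 - 1/34)² = (101/34)² = 10201/1156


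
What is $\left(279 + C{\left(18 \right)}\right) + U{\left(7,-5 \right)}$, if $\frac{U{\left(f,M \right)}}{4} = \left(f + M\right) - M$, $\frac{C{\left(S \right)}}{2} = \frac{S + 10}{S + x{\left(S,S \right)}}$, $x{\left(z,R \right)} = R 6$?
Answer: $\frac{2767}{9} \approx 307.44$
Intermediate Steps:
$x{\left(z,R \right)} = 6 R$
$C{\left(S \right)} = \frac{2 \left(10 + S\right)}{7 S}$ ($C{\left(S \right)} = 2 \frac{S + 10}{S + 6 S} = 2 \frac{10 + S}{7 S} = \frac{2 \left(10 + S\right)}{7 S}$)
$U{\left(f,M \right)} = 4 f$ ($U{\left(f,M \right)} = 4 \left(\left(f + M\right) - M\right) = 4 \left(\left(M + f\right) - M\right) = 4 f$)
$\left(279 + C{\left(18 \right)}\right) + U{\left(7,-5 \right)} = \left(279 + \frac{2 \left(10 + 18\right)}{7 \cdot 18}\right) + 4 \cdot 7 = \left(279 + \frac{2}{7} \cdot \frac{1}{18} \cdot 28\right) + 28 = \left(279 + \frac{4}{9}\right) + 28 = \frac{2515}{9} + 28 = \frac{2767}{9}$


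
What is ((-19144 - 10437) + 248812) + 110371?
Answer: 329602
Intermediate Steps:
((-19144 - 10437) + 248812) + 110371 = (-29581 + 248812) + 110371 = 219231 + 110371 = 329602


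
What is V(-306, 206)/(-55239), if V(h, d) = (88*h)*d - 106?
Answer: 5547274/55239 ≈ 100.42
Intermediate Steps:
V(h, d) = -106 + 88*d*h (V(h, d) = 88*d*h - 106 = -106 + 88*d*h)
V(-306, 206)/(-55239) = (-106 + 88*206*(-306))/(-55239) = (-106 - 5547168)*(-1/55239) = -5547274*(-1/55239) = 5547274/55239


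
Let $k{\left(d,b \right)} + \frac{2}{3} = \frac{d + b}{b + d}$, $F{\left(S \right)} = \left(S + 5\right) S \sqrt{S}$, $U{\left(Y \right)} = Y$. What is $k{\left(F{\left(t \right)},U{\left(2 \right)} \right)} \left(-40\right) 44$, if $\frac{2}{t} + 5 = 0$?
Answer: $- \frac{1760}{3} \approx -586.67$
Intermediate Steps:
$t = - \frac{2}{5}$ ($t = \frac{2}{-5 + 0} = \frac{2}{-5} = 2 \left(- \frac{1}{5}\right) = - \frac{2}{5} \approx -0.4$)
$F{\left(S \right)} = S^{\frac{3}{2}} \left(5 + S\right)$ ($F{\left(S \right)} = \left(5 + S\right) S \sqrt{S} = S \left(5 + S\right) \sqrt{S} = S^{\frac{3}{2}} \left(5 + S\right)$)
$k{\left(d,b \right)} = \frac{1}{3}$ ($k{\left(d,b \right)} = - \frac{2}{3} + \frac{d + b}{b + d} = - \frac{2}{3} + \frac{b + d}{b + d} = - \frac{2}{3} + 1 = \frac{1}{3}$)
$k{\left(F{\left(t \right)},U{\left(2 \right)} \right)} \left(-40\right) 44 = \frac{1}{3} \left(-40\right) 44 = \left(- \frac{40}{3}\right) 44 = - \frac{1760}{3}$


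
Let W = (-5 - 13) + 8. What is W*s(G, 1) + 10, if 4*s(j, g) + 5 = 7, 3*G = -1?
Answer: 5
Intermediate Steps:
G = -⅓ (G = (⅓)*(-1) = -⅓ ≈ -0.33333)
s(j, g) = ½ (s(j, g) = -5/4 + (¼)*7 = -5/4 + 7/4 = ½)
W = -10 (W = -18 + 8 = -10)
W*s(G, 1) + 10 = -10*½ + 10 = -5 + 10 = 5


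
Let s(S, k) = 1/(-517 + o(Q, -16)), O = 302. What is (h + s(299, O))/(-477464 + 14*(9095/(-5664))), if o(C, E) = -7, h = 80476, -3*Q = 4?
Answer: -29855951484/177143664403 ≈ -0.16854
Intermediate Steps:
Q = -4/3 (Q = -1/3*4 = -4/3 ≈ -1.3333)
s(S, k) = -1/524 (s(S, k) = 1/(-517 - 7) = 1/(-524) = -1/524)
(h + s(299, O))/(-477464 + 14*(9095/(-5664))) = (80476 - 1/524)/(-477464 + 14*(9095/(-5664))) = 42169423/(524*(-477464 + 14*(9095*(-1/5664)))) = 42169423/(524*(-477464 + 14*(-9095/5664))) = 42169423/(524*(-477464 - 63665/2832)) = 42169423/(524*(-1352241713/2832)) = (42169423/524)*(-2832/1352241713) = -29855951484/177143664403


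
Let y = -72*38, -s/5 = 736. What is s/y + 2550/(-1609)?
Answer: -65980/275139 ≈ -0.23981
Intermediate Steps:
s = -3680 (s = -5*736 = -3680)
y = -2736
s/y + 2550/(-1609) = -3680/(-2736) + 2550/(-1609) = -3680*(-1/2736) + 2550*(-1/1609) = 230/171 - 2550/1609 = -65980/275139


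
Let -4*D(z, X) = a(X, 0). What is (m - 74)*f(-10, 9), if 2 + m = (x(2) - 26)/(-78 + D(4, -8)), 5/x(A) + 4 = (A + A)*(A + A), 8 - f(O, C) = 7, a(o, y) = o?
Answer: -69005/912 ≈ -75.663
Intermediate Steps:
f(O, C) = 1 (f(O, C) = 8 - 1*7 = 8 - 7 = 1)
D(z, X) = -X/4
x(A) = 5/(-4 + 4*A**2) (x(A) = 5/(-4 + (A + A)*(A + A)) = 5/(-4 + (2*A)*(2*A)) = 5/(-4 + 4*A**2))
m = -1517/912 (m = -2 + (5/(4*(-1 + 2**2)) - 26)/(-78 - 1/4*(-8)) = -2 + (5/(4*(-1 + 4)) - 26)/(-78 + 2) = -2 + ((5/4)/3 - 26)/(-76) = -2 + ((5/4)*(1/3) - 26)*(-1/76) = -2 + (5/12 - 26)*(-1/76) = -2 - 307/12*(-1/76) = -2 + 307/912 = -1517/912 ≈ -1.6634)
(m - 74)*f(-10, 9) = (-1517/912 - 74)*1 = -69005/912*1 = -69005/912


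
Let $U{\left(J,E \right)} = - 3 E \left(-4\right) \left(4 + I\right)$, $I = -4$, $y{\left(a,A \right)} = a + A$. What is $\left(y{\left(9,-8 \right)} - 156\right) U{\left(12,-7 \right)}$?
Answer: $0$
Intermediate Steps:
$y{\left(a,A \right)} = A + a$
$U{\left(J,E \right)} = 0$ ($U{\left(J,E \right)} = - 3 E \left(-4\right) \left(4 - 4\right) = 12 E 0 = 0$)
$\left(y{\left(9,-8 \right)} - 156\right) U{\left(12,-7 \right)} = \left(\left(-8 + 9\right) - 156\right) 0 = \left(1 - 156\right) 0 = \left(-155\right) 0 = 0$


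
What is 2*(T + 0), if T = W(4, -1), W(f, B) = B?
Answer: -2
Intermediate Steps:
T = -1
2*(T + 0) = 2*(-1 + 0) = 2*(-1) = -2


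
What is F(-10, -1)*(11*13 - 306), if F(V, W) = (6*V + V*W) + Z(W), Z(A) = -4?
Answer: 8802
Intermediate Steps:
F(V, W) = -4 + 6*V + V*W (F(V, W) = (6*V + V*W) - 4 = -4 + 6*V + V*W)
F(-10, -1)*(11*13 - 306) = (-4 + 6*(-10) - 10*(-1))*(11*13 - 306) = (-4 - 60 + 10)*(143 - 306) = -54*(-163) = 8802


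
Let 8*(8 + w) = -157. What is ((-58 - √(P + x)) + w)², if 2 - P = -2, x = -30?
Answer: 467561/64 + 685*I*√26/4 ≈ 7305.6 + 873.21*I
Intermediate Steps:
P = 4 (P = 2 - 1*(-2) = 2 + 2 = 4)
w = -221/8 (w = -8 + (⅛)*(-157) = -8 - 157/8 = -221/8 ≈ -27.625)
((-58 - √(P + x)) + w)² = ((-58 - √(4 - 30)) - 221/8)² = ((-58 - √(-26)) - 221/8)² = ((-58 - I*√26) - 221/8)² = (-685/8 - I*√26)²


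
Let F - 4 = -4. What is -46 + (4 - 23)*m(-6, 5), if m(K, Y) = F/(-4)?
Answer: -46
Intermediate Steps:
F = 0 (F = 4 - 4 = 0)
m(K, Y) = 0 (m(K, Y) = 0/(-4) = 0*(-¼) = 0)
-46 + (4 - 23)*m(-6, 5) = -46 + (4 - 23)*0 = -46 - 19*0 = -46 + 0 = -46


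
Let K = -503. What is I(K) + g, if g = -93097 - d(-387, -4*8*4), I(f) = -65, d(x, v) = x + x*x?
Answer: -242544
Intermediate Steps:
d(x, v) = x + x**2
g = -242479 (g = -93097 - (-387)*(1 - 387) = -93097 - (-387)*(-386) = -93097 - 1*149382 = -93097 - 149382 = -242479)
I(K) + g = -65 - 242479 = -242544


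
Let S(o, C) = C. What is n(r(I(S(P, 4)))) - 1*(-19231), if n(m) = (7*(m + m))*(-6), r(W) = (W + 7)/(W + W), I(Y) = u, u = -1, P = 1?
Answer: 19483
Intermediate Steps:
I(Y) = -1
r(W) = (7 + W)/(2*W) (r(W) = (7 + W)/((2*W)) = (7 + W)*(1/(2*W)) = (7 + W)/(2*W))
n(m) = -84*m (n(m) = (7*(2*m))*(-6) = (14*m)*(-6) = -84*m)
n(r(I(S(P, 4)))) - 1*(-19231) = -42*(7 - 1)/(-1) - 1*(-19231) = -42*(-1)*6 + 19231 = -84*(-3) + 19231 = 252 + 19231 = 19483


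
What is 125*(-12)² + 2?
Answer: 18002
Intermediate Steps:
125*(-12)² + 2 = 125*144 + 2 = 18000 + 2 = 18002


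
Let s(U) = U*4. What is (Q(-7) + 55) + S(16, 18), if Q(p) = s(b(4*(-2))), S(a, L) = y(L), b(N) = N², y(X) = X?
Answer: 329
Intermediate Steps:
s(U) = 4*U
S(a, L) = L
Q(p) = 256 (Q(p) = 4*(4*(-2))² = 4*(-8)² = 4*64 = 256)
(Q(-7) + 55) + S(16, 18) = (256 + 55) + 18 = 311 + 18 = 329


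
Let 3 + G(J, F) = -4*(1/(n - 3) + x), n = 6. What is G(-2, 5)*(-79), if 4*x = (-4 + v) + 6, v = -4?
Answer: 553/3 ≈ 184.33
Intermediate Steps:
x = -½ (x = ((-4 - 4) + 6)/4 = (-8 + 6)/4 = (¼)*(-2) = -½ ≈ -0.50000)
G(J, F) = -7/3 (G(J, F) = -3 - 4*(1/(6 - 3) - ½) = -3 - 4*(1/3 - ½) = -3 - 4*(⅓ - ½) = -3 - 4*(-⅙) = -3 + ⅔ = -7/3)
G(-2, 5)*(-79) = -7/3*(-79) = 553/3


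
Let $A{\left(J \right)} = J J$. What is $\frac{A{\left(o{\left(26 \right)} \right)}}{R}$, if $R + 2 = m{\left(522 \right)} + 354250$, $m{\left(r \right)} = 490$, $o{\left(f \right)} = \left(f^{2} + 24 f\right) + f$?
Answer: $\frac{293046}{59123} \approx 4.9566$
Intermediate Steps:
$o{\left(f \right)} = f^{2} + 25 f$
$A{\left(J \right)} = J^{2}$
$R = 354738$ ($R = -2 + \left(490 + 354250\right) = -2 + 354740 = 354738$)
$\frac{A{\left(o{\left(26 \right)} \right)}}{R} = \frac{\left(26 \left(25 + 26\right)\right)^{2}}{354738} = \left(26 \cdot 51\right)^{2} \cdot \frac{1}{354738} = 1326^{2} \cdot \frac{1}{354738} = 1758276 \cdot \frac{1}{354738} = \frac{293046}{59123}$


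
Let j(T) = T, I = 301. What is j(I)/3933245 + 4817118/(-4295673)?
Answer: -6315204096779/5631978116295 ≈ -1.1213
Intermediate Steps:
j(I)/3933245 + 4817118/(-4295673) = 301/3933245 + 4817118/(-4295673) = 301*(1/3933245) + 4817118*(-1/4295673) = 301/3933245 - 1605706/1431891 = -6315204096779/5631978116295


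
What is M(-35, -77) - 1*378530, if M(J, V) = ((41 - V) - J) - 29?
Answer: -378406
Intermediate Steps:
M(J, V) = 12 - J - V (M(J, V) = (41 - J - V) - 29 = 12 - J - V)
M(-35, -77) - 1*378530 = (12 - 1*(-35) - 1*(-77)) - 1*378530 = (12 + 35 + 77) - 378530 = 124 - 378530 = -378406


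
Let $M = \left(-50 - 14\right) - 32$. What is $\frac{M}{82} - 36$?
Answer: $- \frac{1524}{41} \approx -37.171$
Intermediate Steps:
$M = -96$ ($M = -64 - 32 = -96$)
$\frac{M}{82} - 36 = - \frac{96}{82} - 36 = \left(-96\right) \frac{1}{82} - 36 = - \frac{48}{41} - 36 = - \frac{1524}{41}$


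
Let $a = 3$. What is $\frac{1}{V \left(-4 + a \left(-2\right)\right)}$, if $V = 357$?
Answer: $- \frac{1}{3570} \approx -0.00028011$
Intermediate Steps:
$\frac{1}{V \left(-4 + a \left(-2\right)\right)} = \frac{1}{357 \left(-4 + 3 \left(-2\right)\right)} = \frac{1}{357 \left(-4 - 6\right)} = \frac{1}{357 \left(-10\right)} = \frac{1}{-3570} = - \frac{1}{3570}$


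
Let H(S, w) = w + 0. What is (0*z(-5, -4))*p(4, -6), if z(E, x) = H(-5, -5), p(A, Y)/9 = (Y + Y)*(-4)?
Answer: 0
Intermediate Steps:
p(A, Y) = -72*Y (p(A, Y) = 9*((Y + Y)*(-4)) = 9*((2*Y)*(-4)) = 9*(-8*Y) = -72*Y)
H(S, w) = w
z(E, x) = -5
(0*z(-5, -4))*p(4, -6) = (0*(-5))*(-72*(-6)) = 0*432 = 0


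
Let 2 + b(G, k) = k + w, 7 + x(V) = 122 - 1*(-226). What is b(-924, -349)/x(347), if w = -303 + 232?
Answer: -422/341 ≈ -1.2375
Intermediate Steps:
w = -71
x(V) = 341 (x(V) = -7 + (122 - 1*(-226)) = -7 + (122 + 226) = -7 + 348 = 341)
b(G, k) = -73 + k (b(G, k) = -2 + (k - 71) = -2 + (-71 + k) = -73 + k)
b(-924, -349)/x(347) = (-73 - 349)/341 = -422*1/341 = -422/341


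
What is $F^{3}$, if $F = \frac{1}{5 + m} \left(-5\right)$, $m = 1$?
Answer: $- \frac{125}{216} \approx -0.5787$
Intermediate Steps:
$F = - \frac{5}{6}$ ($F = \frac{1}{5 + 1} \left(-5\right) = \frac{1}{6} \left(-5\right) = - \frac{5}{6} \approx -0.83333$)
$F^{3} = \left(- \frac{5}{6}\right)^{3} = - \frac{125}{216}$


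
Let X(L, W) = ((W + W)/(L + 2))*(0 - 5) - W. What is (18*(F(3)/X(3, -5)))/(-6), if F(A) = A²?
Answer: -9/5 ≈ -1.8000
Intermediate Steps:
X(L, W) = -W - 10*W/(2 + L) (X(L, W) = ((2*W)/(2 + L))*(-5) - W = (2*W/(2 + L))*(-5) - W = -10*W/(2 + L) - W = -W - 10*W/(2 + L))
(18*(F(3)/X(3, -5)))/(-6) = (18*(3²/((-1*(-5)*(12 + 3)/(2 + 3)))))/(-6) = (18*(9/((-1*(-5)*15/5))))*(-⅙) = (18*(9/((-1*(-5)*⅕*15))))*(-⅙) = (18*(9/15))*(-⅙) = (18*(9*(1/15)))*(-⅙) = (18*(⅗))*(-⅙) = (54/5)*(-⅙) = -9/5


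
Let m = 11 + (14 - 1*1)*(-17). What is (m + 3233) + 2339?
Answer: 5362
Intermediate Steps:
m = -210 (m = 11 + (14 - 1)*(-17) = 11 + 13*(-17) = 11 - 221 = -210)
(m + 3233) + 2339 = (-210 + 3233) + 2339 = 3023 + 2339 = 5362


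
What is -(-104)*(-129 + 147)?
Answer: 1872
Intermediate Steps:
-(-104)*(-129 + 147) = -(-104)*18 = -1*(-1872) = 1872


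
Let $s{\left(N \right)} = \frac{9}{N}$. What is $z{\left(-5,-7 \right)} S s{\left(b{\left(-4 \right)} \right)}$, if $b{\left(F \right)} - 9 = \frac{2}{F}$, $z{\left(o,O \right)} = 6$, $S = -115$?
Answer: $- \frac{12420}{17} \approx -730.59$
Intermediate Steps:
$b{\left(F \right)} = 9 + \frac{2}{F}$
$z{\left(-5,-7 \right)} S s{\left(b{\left(-4 \right)} \right)} = 6 \left(-115\right) \frac{9}{9 + \frac{2}{-4}} = - 690 \frac{9}{9 + 2 \left(- \frac{1}{4}\right)} = - 690 \frac{9}{9 - \frac{1}{2}} = - 690 \frac{9}{\frac{17}{2}} = - 690 \cdot 9 \cdot \frac{2}{17} = \left(-690\right) \frac{18}{17} = - \frac{12420}{17}$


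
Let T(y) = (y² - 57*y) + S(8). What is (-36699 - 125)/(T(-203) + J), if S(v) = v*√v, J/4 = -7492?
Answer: -52501818/32524177 + 36824*√2/32524177 ≈ -1.6126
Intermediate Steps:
J = -29968 (J = 4*(-7492) = -29968)
S(v) = v^(3/2)
T(y) = y² - 57*y + 16*√2 (T(y) = (y² - 57*y) + 8^(3/2) = (y² - 57*y) + 16*√2 = y² - 57*y + 16*√2)
(-36699 - 125)/(T(-203) + J) = (-36699 - 125)/(((-203)² - 57*(-203) + 16*√2) - 29968) = -36824/((41209 + 11571 + 16*√2) - 29968) = -36824/((52780 + 16*√2) - 29968) = -36824/(22812 + 16*√2)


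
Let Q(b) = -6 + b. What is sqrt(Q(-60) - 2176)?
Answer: I*sqrt(2242) ≈ 47.35*I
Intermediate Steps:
sqrt(Q(-60) - 2176) = sqrt((-6 - 60) - 2176) = sqrt(-66 - 2176) = sqrt(-2242) = I*sqrt(2242)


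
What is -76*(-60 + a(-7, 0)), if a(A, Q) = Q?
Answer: 4560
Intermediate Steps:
-76*(-60 + a(-7, 0)) = -76*(-60 + 0) = -76*(-60) = 4560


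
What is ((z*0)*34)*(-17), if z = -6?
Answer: 0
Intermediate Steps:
((z*0)*34)*(-17) = (-6*0*34)*(-17) = (0*34)*(-17) = 0*(-17) = 0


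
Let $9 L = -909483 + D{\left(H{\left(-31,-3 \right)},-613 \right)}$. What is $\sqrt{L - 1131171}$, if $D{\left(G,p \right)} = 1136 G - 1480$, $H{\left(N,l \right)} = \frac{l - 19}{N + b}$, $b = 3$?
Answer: $\frac{i \sqrt{543439862}}{21} \approx 1110.1 i$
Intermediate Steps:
$H{\left(N,l \right)} = \frac{-19 + l}{3 + N}$ ($H{\left(N,l \right)} = \frac{l - 19}{N + 3} = \frac{-19 + l}{3 + N}$)
$D{\left(G,p \right)} = -1480 + 1136 G$
$L = - \frac{6370493}{63}$ ($L = \frac{-909483 - \left(1480 - 1136 \frac{-19 - 3}{3 - 31}\right)}{9} = \frac{-909483 - \left(1480 - 1136 \frac{1}{-28} \left(-22\right)\right)}{9} = \frac{-909483 - \left(1480 - 1136 \left(\left(- \frac{1}{28}\right) \left(-22\right)\right)\right)}{9} = \frac{-909483 + \left(-1480 + 1136 \cdot \frac{11}{14}\right)}{9} = \frac{-909483 + \left(-1480 + \frac{6248}{7}\right)}{9} = \frac{-909483 - \frac{4112}{7}}{9} = \frac{1}{9} \left(- \frac{6370493}{7}\right) = - \frac{6370493}{63} \approx -1.0112 \cdot 10^{5}$)
$\sqrt{L - 1131171} = \sqrt{- \frac{6370493}{63} - 1131171} = \sqrt{- \frac{77634266}{63}} = \frac{i \sqrt{543439862}}{21}$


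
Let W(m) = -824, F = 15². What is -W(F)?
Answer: 824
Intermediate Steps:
F = 225
-W(F) = -1*(-824) = 824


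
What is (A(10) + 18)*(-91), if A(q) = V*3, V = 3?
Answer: -2457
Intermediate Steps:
A(q) = 9 (A(q) = 3*3 = 9)
(A(10) + 18)*(-91) = (9 + 18)*(-91) = 27*(-91) = -2457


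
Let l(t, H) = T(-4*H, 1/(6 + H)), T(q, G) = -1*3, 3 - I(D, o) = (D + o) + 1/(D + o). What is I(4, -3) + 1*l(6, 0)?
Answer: -2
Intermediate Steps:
I(D, o) = 3 - D - o - 1/(D + o) (I(D, o) = 3 - ((D + o) + 1/(D + o)) = 3 - (D + o + 1/(D + o)) = 3 + (-D - o - 1/(D + o)) = 3 - D - o - 1/(D + o))
T(q, G) = -3
l(t, H) = -3
I(4, -3) + 1*l(6, 0) = (-1 - 1*4² - 1*(-3)² + 3*4 + 3*(-3) - 2*4*(-3))/(4 - 3) + 1*(-3) = (-1 - 1*16 - 1*9 + 12 - 9 + 24)/1 - 3 = 1*(-1 - 16 - 9 + 12 - 9 + 24) - 3 = 1*1 - 3 = 1 - 3 = -2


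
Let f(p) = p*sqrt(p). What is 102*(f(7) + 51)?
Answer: 5202 + 714*sqrt(7) ≈ 7091.1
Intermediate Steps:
f(p) = p**(3/2)
102*(f(7) + 51) = 102*(7**(3/2) + 51) = 102*(7*sqrt(7) + 51) = 102*(51 + 7*sqrt(7)) = 5202 + 714*sqrt(7)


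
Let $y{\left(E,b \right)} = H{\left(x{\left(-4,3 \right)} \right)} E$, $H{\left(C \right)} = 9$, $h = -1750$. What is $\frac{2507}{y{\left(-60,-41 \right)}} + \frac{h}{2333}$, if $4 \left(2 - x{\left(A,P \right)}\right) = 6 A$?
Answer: $- \frac{6793831}{1259820} \approx -5.3927$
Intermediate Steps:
$x{\left(A,P \right)} = 2 - \frac{3 A}{2}$ ($x{\left(A,P \right)} = 2 - \frac{6 A}{4} = 2 - \frac{3 A}{2}$)
$y{\left(E,b \right)} = 9 E$
$\frac{2507}{y{\left(-60,-41 \right)}} + \frac{h}{2333} = \frac{2507}{9 \left(-60\right)} - \frac{1750}{2333} = \frac{2507}{-540} - \frac{1750}{2333} = 2507 \left(- \frac{1}{540}\right) - \frac{1750}{2333} = - \frac{2507}{540} - \frac{1750}{2333} = - \frac{6793831}{1259820}$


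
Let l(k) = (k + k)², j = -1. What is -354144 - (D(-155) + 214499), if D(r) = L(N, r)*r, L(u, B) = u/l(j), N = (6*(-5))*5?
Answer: -1148911/2 ≈ -5.7446e+5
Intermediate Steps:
N = -150 (N = -30*5 = -150)
l(k) = 4*k² (l(k) = (2*k)² = 4*k²)
L(u, B) = u/4 (L(u, B) = u/((4*(-1)²)) = u/((4*1)) = u/4)
D(r) = -75*r/2 (D(r) = ((¼)*(-150))*r = -75*r/2)
-354144 - (D(-155) + 214499) = -354144 - (-75/2*(-155) + 214499) = -354144 - (11625/2 + 214499) = -354144 - 1*440623/2 = -354144 - 440623/2 = -1148911/2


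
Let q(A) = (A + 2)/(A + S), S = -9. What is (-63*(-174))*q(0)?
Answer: -2436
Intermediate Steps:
q(A) = (2 + A)/(-9 + A) (q(A) = (A + 2)/(A - 9) = (2 + A)/(-9 + A))
(-63*(-174))*q(0) = (-63*(-174))*((2 + 0)/(-9 + 0)) = 10962*(2/(-9)) = 10962*(-1/9*2) = 10962*(-2/9) = -2436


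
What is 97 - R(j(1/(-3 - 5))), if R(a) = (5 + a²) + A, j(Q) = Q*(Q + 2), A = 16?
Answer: 311071/4096 ≈ 75.945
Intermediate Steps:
j(Q) = Q*(2 + Q)
R(a) = 21 + a² (R(a) = (5 + a²) + 16 = 21 + a²)
97 - R(j(1/(-3 - 5))) = 97 - (21 + ((2 + 1/(-3 - 5))/(-3 - 5))²) = 97 - (21 + ((2 + 1/(-8))/(-8))²) = 97 - (21 + (-(2 - ⅛)/8)²) = 97 - (21 + (-⅛*15/8)²) = 97 - (21 + (-15/64)²) = 97 - (21 + 225/4096) = 97 - 1*86241/4096 = 97 - 86241/4096 = 311071/4096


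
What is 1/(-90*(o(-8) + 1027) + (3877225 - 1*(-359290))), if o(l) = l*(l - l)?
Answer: 1/4144085 ≈ 2.4131e-7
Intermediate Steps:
o(l) = 0 (o(l) = l*0 = 0)
1/(-90*(o(-8) + 1027) + (3877225 - 1*(-359290))) = 1/(-90*(0 + 1027) + (3877225 - 1*(-359290))) = 1/(-90*1027 + (3877225 + 359290)) = 1/(-92430 + 4236515) = 1/4144085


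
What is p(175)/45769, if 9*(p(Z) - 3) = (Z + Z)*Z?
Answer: 61277/411921 ≈ 0.14876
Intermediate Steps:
p(Z) = 3 + 2*Z**2/9 (p(Z) = 3 + ((Z + Z)*Z)/9 = 3 + ((2*Z)*Z)/9 = 3 + (2*Z**2)/9 = 3 + 2*Z**2/9)
p(175)/45769 = (3 + (2/9)*175**2)/45769 = (3 + (2/9)*30625)*(1/45769) = (3 + 61250/9)*(1/45769) = (61277/9)*(1/45769) = 61277/411921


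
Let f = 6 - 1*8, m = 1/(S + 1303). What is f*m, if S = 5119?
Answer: -1/3211 ≈ -0.00031143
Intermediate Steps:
m = 1/6422 (m = 1/(5119 + 1303) = 1/6422 ≈ 0.00015571)
f = -2 (f = 6 - 8 = -2)
f*m = -2*1/6422 = -1/3211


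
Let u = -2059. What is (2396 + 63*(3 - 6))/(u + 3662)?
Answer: 2207/1603 ≈ 1.3768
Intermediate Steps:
(2396 + 63*(3 - 6))/(u + 3662) = (2396 + 63*(3 - 6))/(-2059 + 3662) = (2396 + 63*(-3))/1603 = (2396 - 189)*(1/1603) = 2207*(1/1603) = 2207/1603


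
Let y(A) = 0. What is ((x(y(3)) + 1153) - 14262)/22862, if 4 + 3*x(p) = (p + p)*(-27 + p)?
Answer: -39331/68586 ≈ -0.57345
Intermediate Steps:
x(p) = -4/3 + 2*p*(-27 + p)/3 (x(p) = -4/3 + ((p + p)*(-27 + p))/3 = -4/3 + ((2*p)*(-27 + p))/3 = -4/3 + (2*p*(-27 + p))/3 = -4/3 + 2*p*(-27 + p)/3)
((x(y(3)) + 1153) - 14262)/22862 = (((-4/3 - 18*0 + (⅔)*0²) + 1153) - 14262)/22862 = (((-4/3 + 0 + (⅔)*0) + 1153) - 14262)*(1/22862) = (((-4/3 + 0 + 0) + 1153) - 14262)*(1/22862) = ((-4/3 + 1153) - 14262)*(1/22862) = (3455/3 - 14262)*(1/22862) = -39331/3*1/22862 = -39331/68586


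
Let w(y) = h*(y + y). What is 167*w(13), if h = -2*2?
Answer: -17368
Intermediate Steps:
h = -4
w(y) = -8*y (w(y) = -4*(y + y) = -8*y)
167*w(13) = 167*(-8*13) = 167*(-104) = -17368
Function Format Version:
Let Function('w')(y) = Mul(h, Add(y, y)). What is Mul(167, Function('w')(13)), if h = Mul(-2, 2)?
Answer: -17368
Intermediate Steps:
h = -4
Function('w')(y) = Mul(-8, y) (Function('w')(y) = Mul(-4, Add(y, y)) = Mul(-4, Mul(2, y)) = Mul(-8, y))
Mul(167, Function('w')(13)) = Mul(167, Mul(-8, 13)) = Mul(167, -104) = -17368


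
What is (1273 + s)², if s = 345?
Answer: 2617924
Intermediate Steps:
(1273 + s)² = (1273 + 345)² = 1618² = 2617924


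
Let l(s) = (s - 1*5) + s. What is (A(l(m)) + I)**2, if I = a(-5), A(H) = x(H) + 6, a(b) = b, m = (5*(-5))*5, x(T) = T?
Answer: 64516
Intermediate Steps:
m = -125 (m = -25*5 = -125)
l(s) = -5 + 2*s (l(s) = (s - 5) + s = (-5 + s) + s = -5 + 2*s)
A(H) = 6 + H (A(H) = H + 6 = 6 + H)
I = -5
(A(l(m)) + I)**2 = ((6 + (-5 + 2*(-125))) - 5)**2 = ((6 + (-5 - 250)) - 5)**2 = ((6 - 255) - 5)**2 = (-249 - 5)**2 = (-254)**2 = 64516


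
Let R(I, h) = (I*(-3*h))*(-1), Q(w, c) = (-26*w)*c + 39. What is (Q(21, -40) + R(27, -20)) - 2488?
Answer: 17771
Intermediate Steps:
Q(w, c) = 39 - 26*c*w (Q(w, c) = -26*c*w + 39 = 39 - 26*c*w)
R(I, h) = 3*I*h (R(I, h) = -3*I*h*(-1) = 3*I*h)
(Q(21, -40) + R(27, -20)) - 2488 = ((39 - 26*(-40)*21) + 3*27*(-20)) - 2488 = ((39 + 21840) - 1620) - 2488 = (21879 - 1620) - 2488 = 20259 - 2488 = 17771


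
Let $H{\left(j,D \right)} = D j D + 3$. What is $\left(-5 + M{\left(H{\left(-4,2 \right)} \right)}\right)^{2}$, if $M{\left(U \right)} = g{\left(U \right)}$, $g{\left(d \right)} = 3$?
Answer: $4$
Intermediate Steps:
$H{\left(j,D \right)} = 3 + j D^{2}$ ($H{\left(j,D \right)} = j D^{2} + 3 = 3 + j D^{2}$)
$M{\left(U \right)} = 3$
$\left(-5 + M{\left(H{\left(-4,2 \right)} \right)}\right)^{2} = \left(-5 + 3\right)^{2} = \left(-2\right)^{2} = 4$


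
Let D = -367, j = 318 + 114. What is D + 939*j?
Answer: 405281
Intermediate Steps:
j = 432
D + 939*j = -367 + 939*432 = -367 + 405648 = 405281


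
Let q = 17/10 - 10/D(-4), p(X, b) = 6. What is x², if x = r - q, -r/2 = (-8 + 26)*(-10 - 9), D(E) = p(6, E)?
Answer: 421029361/900 ≈ 4.6781e+5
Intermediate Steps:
D(E) = 6
q = 1/30 (q = 17/10 - 10/6 = 17*(⅒) - 10*⅙ = 17/10 - 5/3 = 1/30 ≈ 0.033333)
r = 684 (r = -2*(-8 + 26)*(-10 - 9) = -36*(-19) = -2*(-342) = 684)
x = 20519/30 (x = 684 - 1*1/30 = 684 - 1/30 = 20519/30 ≈ 683.97)
x² = (20519/30)² = 421029361/900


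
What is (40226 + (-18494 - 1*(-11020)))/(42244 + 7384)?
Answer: 8188/12407 ≈ 0.65995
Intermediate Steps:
(40226 + (-18494 - 1*(-11020)))/(42244 + 7384) = (40226 + (-18494 + 11020))/49628 = (40226 - 7474)*(1/49628) = 32752*(1/49628) = 8188/12407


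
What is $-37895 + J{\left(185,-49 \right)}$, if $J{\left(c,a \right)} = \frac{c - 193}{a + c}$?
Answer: $- \frac{644216}{17} \approx -37895.0$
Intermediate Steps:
$J{\left(c,a \right)} = \frac{-193 + c}{a + c}$
$-37895 + J{\left(185,-49 \right)} = -37895 + \frac{-193 + 185}{-49 + 185} = -37895 + \frac{1}{136} \left(-8\right) = -37895 - \frac{1}{17} = - \frac{644216}{17}$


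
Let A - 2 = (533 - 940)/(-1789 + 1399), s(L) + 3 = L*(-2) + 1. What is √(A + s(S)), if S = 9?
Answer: I*√2579070/390 ≈ 4.1178*I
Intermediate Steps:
s(L) = -2 - 2*L (s(L) = -3 + (L*(-2) + 1) = -3 + (-2*L + 1) = -3 + (1 - 2*L) = -2 - 2*L)
A = 1187/390 (A = 2 + (533 - 940)/(-1789 + 1399) = 2 - 407/(-390) = 2 - 407*(-1/390) = 2 + 407/390 = 1187/390 ≈ 3.0436)
√(A + s(S)) = √(1187/390 + (-2 - 2*9)) = √(1187/390 + (-2 - 18)) = √(1187/390 - 20) = √(-6613/390) = I*√2579070/390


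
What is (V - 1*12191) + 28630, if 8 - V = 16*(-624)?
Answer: 26431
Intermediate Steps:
V = 9992 (V = 8 - 16*(-624) = 8 - 1*(-9984) = 8 + 9984 = 9992)
(V - 1*12191) + 28630 = (9992 - 1*12191) + 28630 = (9992 - 12191) + 28630 = -2199 + 28630 = 26431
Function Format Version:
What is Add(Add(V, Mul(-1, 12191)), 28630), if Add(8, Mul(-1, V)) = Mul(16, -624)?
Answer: 26431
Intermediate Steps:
V = 9992 (V = Add(8, Mul(-1, Mul(16, -624))) = Add(8, Mul(-1, -9984)) = Add(8, 9984) = 9992)
Add(Add(V, Mul(-1, 12191)), 28630) = Add(Add(9992, Mul(-1, 12191)), 28630) = Add(Add(9992, -12191), 28630) = Add(-2199, 28630) = 26431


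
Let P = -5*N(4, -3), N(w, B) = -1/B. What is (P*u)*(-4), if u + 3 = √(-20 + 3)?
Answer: -20 + 20*I*√17/3 ≈ -20.0 + 27.487*I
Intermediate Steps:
u = -3 + I*√17 (u = -3 + √(-20 + 3) = -3 + √(-17) = -3 + I*√17 ≈ -3.0 + 4.1231*I)
P = -5/3 (P = -(-5)/(-3) = -(-5)*(-1)/3 = -5*⅓ = -5/3 ≈ -1.6667)
(P*u)*(-4) = -5*(-3 + I*√17)/3*(-4) = (5 - 5*I*√17/3)*(-4) = -20 + 20*I*√17/3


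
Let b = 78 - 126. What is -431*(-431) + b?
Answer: 185713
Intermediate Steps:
b = -48
-431*(-431) + b = -431*(-431) - 48 = 185761 - 48 = 185713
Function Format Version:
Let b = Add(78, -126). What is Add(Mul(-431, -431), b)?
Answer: 185713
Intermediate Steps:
b = -48
Add(Mul(-431, -431), b) = Add(Mul(-431, -431), -48) = Add(185761, -48) = 185713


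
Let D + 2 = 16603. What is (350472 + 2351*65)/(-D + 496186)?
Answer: 503287/479585 ≈ 1.0494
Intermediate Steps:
D = 16601 (D = -2 + 16603 = 16601)
(350472 + 2351*65)/(-D + 496186) = (350472 + 2351*65)/(-1*16601 + 496186) = (350472 + 152815)/(-16601 + 496186) = 503287/479585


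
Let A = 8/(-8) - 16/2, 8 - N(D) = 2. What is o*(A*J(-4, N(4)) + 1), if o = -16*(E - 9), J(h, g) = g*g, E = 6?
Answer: -15504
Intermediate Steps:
N(D) = 6 (N(D) = 8 - 1*2 = 8 - 2 = 6)
J(h, g) = g²
o = 48 (o = -16*(6 - 9) = -16*(-3) = 48)
A = -9 (A = 8*(-⅛) - 16*½ = -1 - 8 = -9)
o*(A*J(-4, N(4)) + 1) = 48*(-9*6² + 1) = 48*(-9*36 + 1) = 48*(-324 + 1) = 48*(-323) = -15504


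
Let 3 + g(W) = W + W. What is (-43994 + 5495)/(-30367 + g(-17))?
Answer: 38499/30404 ≈ 1.2662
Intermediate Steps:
g(W) = -3 + 2*W (g(W) = -3 + (W + W) = -3 + 2*W)
(-43994 + 5495)/(-30367 + g(-17)) = (-43994 + 5495)/(-30367 + (-3 + 2*(-17))) = -38499/(-30367 + (-3 - 34)) = -38499/(-30367 - 37) = -38499/(-30404) = -38499*(-1/30404) = 38499/30404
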